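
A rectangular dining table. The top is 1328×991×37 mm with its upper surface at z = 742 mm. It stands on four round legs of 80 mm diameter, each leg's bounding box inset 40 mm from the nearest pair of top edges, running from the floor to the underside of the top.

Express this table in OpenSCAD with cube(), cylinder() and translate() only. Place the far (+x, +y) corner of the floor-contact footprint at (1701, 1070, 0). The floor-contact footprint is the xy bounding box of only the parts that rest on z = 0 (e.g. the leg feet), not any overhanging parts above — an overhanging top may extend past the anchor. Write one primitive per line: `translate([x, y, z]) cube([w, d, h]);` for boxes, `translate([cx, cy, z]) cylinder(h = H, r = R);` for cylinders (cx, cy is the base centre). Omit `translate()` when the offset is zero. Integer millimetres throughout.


translate([413, 119, 705]) cube([1328, 991, 37]);
translate([493, 199, 0]) cylinder(h = 705, r = 40);
translate([1661, 199, 0]) cylinder(h = 705, r = 40);
translate([493, 1030, 0]) cylinder(h = 705, r = 40);
translate([1661, 1030, 0]) cylinder(h = 705, r = 40);


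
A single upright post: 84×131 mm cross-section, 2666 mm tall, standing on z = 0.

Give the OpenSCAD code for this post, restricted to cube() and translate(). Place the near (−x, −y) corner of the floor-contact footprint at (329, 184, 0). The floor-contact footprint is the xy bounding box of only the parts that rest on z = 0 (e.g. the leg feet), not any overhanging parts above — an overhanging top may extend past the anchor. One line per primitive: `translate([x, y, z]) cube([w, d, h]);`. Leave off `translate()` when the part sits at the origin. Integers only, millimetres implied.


translate([329, 184, 0]) cube([84, 131, 2666]);


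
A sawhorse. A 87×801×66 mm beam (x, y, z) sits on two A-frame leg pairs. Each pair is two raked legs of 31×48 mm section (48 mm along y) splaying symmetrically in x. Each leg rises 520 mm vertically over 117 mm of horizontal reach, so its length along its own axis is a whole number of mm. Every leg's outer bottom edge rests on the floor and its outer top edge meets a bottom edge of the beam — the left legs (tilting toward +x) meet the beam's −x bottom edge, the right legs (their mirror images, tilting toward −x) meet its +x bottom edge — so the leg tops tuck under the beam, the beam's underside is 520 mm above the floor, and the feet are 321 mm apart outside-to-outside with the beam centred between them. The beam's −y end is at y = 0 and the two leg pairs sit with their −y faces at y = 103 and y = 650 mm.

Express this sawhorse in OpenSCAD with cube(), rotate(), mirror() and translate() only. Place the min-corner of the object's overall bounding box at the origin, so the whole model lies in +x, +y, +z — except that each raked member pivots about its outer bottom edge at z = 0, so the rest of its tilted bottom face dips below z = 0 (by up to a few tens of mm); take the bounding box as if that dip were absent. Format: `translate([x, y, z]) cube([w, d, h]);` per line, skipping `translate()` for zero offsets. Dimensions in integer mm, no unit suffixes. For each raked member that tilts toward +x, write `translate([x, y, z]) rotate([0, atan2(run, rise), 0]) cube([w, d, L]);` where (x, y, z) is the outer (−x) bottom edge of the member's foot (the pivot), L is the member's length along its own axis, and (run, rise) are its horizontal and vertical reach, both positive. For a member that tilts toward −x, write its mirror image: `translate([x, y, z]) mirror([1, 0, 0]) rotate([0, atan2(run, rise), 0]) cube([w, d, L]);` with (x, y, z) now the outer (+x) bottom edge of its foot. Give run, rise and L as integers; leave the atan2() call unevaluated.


translate([117, 0, 520]) cube([87, 801, 66]);
translate([0, 103, 0]) rotate([0, atan2(117, 520), 0]) cube([31, 48, 533]);
translate([321, 103, 0]) mirror([1, 0, 0]) rotate([0, atan2(117, 520), 0]) cube([31, 48, 533]);
translate([0, 650, 0]) rotate([0, atan2(117, 520), 0]) cube([31, 48, 533]);
translate([321, 650, 0]) mirror([1, 0, 0]) rotate([0, atan2(117, 520), 0]) cube([31, 48, 533]);


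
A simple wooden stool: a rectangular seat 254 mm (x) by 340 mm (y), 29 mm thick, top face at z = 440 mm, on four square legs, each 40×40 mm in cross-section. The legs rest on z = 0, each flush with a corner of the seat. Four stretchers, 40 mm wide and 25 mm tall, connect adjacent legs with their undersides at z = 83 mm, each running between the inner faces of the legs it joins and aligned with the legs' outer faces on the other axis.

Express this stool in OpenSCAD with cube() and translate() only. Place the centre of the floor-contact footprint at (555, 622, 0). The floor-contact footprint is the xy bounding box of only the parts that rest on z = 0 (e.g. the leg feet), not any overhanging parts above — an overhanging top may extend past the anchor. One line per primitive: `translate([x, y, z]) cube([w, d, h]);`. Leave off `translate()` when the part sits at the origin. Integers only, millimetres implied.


translate([428, 452, 411]) cube([254, 340, 29]);
translate([428, 452, 0]) cube([40, 40, 411]);
translate([642, 452, 0]) cube([40, 40, 411]);
translate([428, 752, 0]) cube([40, 40, 411]);
translate([642, 752, 0]) cube([40, 40, 411]);
translate([468, 452, 83]) cube([174, 40, 25]);
translate([468, 752, 83]) cube([174, 40, 25]);
translate([428, 492, 83]) cube([40, 260, 25]);
translate([642, 492, 83]) cube([40, 260, 25]);


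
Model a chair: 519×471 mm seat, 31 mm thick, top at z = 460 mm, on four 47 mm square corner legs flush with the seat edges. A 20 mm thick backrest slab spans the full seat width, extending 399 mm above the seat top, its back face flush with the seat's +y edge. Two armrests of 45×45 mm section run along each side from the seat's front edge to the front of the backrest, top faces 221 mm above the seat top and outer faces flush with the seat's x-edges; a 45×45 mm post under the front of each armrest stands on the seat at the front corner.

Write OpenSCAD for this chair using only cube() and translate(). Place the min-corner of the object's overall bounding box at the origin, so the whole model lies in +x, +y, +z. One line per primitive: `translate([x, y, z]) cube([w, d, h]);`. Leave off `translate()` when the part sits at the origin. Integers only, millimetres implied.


// leg_h = 460 - 31 = 429
// arm post h = 221 - 45 = 176
translate([0, 0, 429]) cube([519, 471, 31]);
cube([47, 47, 429]);
translate([472, 0, 0]) cube([47, 47, 429]);
translate([0, 424, 0]) cube([47, 47, 429]);
translate([472, 424, 0]) cube([47, 47, 429]);
translate([0, 451, 460]) cube([519, 20, 399]);
translate([0, 0, 636]) cube([45, 451, 45]);
translate([474, 0, 636]) cube([45, 451, 45]);
translate([0, 0, 460]) cube([45, 45, 176]);
translate([474, 0, 460]) cube([45, 45, 176]);


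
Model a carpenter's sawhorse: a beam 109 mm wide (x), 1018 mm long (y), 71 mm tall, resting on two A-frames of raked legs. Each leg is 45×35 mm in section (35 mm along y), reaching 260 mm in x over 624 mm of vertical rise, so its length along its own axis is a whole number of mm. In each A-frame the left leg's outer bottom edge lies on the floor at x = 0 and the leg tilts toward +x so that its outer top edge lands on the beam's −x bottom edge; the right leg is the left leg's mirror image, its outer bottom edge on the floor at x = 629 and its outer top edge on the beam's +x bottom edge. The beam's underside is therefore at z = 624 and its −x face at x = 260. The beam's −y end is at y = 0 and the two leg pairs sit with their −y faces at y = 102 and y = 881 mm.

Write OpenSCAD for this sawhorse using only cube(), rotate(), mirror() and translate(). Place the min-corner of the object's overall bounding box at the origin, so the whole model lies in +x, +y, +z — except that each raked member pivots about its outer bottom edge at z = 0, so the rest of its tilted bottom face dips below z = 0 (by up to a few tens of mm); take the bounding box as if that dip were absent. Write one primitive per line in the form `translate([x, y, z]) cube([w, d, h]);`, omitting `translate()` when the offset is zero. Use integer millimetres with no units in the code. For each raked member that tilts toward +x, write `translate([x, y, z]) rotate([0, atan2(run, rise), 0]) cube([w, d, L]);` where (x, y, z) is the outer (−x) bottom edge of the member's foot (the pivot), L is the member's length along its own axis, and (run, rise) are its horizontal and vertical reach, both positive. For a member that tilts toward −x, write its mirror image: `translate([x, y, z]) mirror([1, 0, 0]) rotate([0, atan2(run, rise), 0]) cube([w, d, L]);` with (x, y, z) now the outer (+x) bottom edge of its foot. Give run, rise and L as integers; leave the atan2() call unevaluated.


// leg length = √(260² + 624²) = 676
// right-leg outer foot x = 2·260 + 109 = 629
// beam min-corner = (260, 0, 624)
translate([260, 0, 624]) cube([109, 1018, 71]);
translate([0, 102, 0]) rotate([0, atan2(260, 624), 0]) cube([45, 35, 676]);
translate([629, 102, 0]) mirror([1, 0, 0]) rotate([0, atan2(260, 624), 0]) cube([45, 35, 676]);
translate([0, 881, 0]) rotate([0, atan2(260, 624), 0]) cube([45, 35, 676]);
translate([629, 881, 0]) mirror([1, 0, 0]) rotate([0, atan2(260, 624), 0]) cube([45, 35, 676]);


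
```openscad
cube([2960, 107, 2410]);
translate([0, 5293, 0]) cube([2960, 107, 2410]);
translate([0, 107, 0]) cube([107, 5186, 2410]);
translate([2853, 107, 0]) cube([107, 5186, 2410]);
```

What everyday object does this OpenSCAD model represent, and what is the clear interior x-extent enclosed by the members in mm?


A house (or room) frame. The interior width is 2746 mm.

Four 2410 mm walls enclosing a rectangle with no floor or roof — a room or house frame. Outside width is 2960 mm and wall thickness is 107 mm, so the interior width is 2960 − 2 × 107 = 2746 mm.


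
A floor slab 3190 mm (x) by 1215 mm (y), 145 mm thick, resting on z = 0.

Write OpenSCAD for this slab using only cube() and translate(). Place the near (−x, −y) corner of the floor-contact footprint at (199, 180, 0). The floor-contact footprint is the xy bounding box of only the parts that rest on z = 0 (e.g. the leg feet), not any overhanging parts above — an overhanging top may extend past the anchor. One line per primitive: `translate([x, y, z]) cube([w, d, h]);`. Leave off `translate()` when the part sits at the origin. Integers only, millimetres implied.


translate([199, 180, 0]) cube([3190, 1215, 145]);


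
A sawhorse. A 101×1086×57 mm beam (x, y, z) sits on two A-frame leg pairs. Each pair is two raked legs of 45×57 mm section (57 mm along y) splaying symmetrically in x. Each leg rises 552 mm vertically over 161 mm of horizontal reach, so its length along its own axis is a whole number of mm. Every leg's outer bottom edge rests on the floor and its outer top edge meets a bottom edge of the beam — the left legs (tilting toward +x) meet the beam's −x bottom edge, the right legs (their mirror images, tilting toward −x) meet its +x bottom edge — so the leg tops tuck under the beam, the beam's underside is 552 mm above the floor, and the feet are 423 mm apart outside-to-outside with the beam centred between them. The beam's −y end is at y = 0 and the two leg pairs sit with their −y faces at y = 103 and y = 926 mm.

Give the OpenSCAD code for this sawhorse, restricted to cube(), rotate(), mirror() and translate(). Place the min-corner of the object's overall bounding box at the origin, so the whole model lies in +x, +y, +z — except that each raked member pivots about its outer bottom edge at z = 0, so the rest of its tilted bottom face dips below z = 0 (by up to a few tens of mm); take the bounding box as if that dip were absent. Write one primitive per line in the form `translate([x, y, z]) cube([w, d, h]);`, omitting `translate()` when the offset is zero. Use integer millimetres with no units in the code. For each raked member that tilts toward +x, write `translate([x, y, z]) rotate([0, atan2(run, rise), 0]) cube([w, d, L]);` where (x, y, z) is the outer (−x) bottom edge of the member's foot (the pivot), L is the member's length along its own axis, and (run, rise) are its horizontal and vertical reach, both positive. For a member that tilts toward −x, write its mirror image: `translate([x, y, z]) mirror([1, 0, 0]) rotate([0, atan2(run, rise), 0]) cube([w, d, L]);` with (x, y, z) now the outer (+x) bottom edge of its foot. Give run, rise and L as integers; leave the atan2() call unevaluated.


translate([161, 0, 552]) cube([101, 1086, 57]);
translate([0, 103, 0]) rotate([0, atan2(161, 552), 0]) cube([45, 57, 575]);
translate([423, 103, 0]) mirror([1, 0, 0]) rotate([0, atan2(161, 552), 0]) cube([45, 57, 575]);
translate([0, 926, 0]) rotate([0, atan2(161, 552), 0]) cube([45, 57, 575]);
translate([423, 926, 0]) mirror([1, 0, 0]) rotate([0, atan2(161, 552), 0]) cube([45, 57, 575]);


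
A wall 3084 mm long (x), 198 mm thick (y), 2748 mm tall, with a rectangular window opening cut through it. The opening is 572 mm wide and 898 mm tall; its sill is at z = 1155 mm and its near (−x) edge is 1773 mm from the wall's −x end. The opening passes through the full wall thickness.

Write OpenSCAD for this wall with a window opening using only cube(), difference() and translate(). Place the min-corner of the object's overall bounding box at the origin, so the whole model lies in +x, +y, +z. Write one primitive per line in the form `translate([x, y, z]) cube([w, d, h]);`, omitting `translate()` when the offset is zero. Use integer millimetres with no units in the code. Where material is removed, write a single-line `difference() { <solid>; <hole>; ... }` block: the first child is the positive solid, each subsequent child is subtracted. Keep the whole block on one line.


difference() { cube([3084, 198, 2748]); translate([1773, 0, 1155]) cube([572, 198, 898]); }


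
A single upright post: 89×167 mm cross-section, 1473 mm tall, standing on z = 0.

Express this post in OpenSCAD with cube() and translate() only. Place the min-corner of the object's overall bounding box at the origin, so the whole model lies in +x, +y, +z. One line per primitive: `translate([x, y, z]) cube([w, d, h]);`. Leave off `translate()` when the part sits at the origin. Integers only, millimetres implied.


cube([89, 167, 1473]);


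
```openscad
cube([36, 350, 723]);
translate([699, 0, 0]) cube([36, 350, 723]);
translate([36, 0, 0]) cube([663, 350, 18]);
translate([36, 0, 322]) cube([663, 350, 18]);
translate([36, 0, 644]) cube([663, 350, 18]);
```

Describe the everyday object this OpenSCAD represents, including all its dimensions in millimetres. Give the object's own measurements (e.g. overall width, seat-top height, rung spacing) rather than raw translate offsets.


An open bookshelf. Two side panels, each 36 mm thick, 350 mm deep and 723 mm tall, stand 735 mm apart (outside-to-outside). Between them sit 3 shelves, each 18 mm thick and 350 mm deep, spanning the full gap between the sides. The bottom shelf rests on the floor (its underside at z = 0) and the clear gap between one shelf's top and the next shelf's underside is 304 mm.


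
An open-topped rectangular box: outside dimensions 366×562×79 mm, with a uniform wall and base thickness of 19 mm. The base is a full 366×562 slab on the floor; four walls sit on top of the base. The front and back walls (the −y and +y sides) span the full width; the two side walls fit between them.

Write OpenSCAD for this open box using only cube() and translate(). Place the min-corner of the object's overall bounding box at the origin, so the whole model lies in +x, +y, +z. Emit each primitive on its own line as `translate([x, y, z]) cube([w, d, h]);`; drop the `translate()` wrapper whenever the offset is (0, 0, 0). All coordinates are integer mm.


cube([366, 562, 19]);
translate([0, 0, 19]) cube([366, 19, 60]);
translate([0, 543, 19]) cube([366, 19, 60]);
translate([0, 19, 19]) cube([19, 524, 60]);
translate([347, 19, 19]) cube([19, 524, 60]);


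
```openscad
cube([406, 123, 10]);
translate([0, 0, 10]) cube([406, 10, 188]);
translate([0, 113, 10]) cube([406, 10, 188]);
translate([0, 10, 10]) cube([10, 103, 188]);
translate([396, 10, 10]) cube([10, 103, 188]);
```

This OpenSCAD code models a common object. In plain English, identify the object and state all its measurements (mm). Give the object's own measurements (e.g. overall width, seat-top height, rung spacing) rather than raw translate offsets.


An open-topped rectangular box: outside dimensions 406×123×198 mm, with a uniform wall and base thickness of 10 mm. The base is a full 406×123 slab on the floor; four walls sit on top of the base. The front and back walls (the −y and +y sides) span the full width; the two side walls fit between them.


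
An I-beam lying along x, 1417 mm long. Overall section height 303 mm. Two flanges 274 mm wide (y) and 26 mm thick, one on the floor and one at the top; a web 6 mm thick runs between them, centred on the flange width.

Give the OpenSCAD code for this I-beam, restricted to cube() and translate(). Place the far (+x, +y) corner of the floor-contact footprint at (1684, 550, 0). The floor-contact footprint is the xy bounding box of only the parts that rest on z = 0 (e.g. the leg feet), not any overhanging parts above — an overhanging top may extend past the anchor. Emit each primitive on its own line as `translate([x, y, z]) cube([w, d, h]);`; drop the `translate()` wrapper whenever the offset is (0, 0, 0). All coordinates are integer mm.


translate([267, 276, 0]) cube([1417, 274, 26]);
translate([267, 410, 26]) cube([1417, 6, 251]);
translate([267, 276, 277]) cube([1417, 274, 26]);


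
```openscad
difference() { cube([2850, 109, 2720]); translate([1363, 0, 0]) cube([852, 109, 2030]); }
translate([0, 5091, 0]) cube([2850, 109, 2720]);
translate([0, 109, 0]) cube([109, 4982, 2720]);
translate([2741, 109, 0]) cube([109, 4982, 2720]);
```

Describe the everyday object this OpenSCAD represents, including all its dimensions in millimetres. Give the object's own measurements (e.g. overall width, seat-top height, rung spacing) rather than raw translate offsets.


A single room: four walls, each 2720 mm tall and 109 mm thick, enclosing an outside footprint 2850×5200 mm (x × y), no floor or roof. The front and back walls (−y and +y sides) run the full x-width; the side walls fit between their inner faces. A door opening 852 mm wide and 2030 mm tall is cut through the front wall from the floor up, its −x edge 1363 mm from the wall's −x end.


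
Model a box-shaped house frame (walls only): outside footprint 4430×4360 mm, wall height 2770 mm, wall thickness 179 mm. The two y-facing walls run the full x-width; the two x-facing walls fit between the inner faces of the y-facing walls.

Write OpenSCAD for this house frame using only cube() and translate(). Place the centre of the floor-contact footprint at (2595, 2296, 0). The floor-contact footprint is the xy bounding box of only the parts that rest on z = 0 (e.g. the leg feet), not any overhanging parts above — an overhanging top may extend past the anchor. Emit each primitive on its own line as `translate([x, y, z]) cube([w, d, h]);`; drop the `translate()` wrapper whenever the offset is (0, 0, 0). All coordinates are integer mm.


translate([380, 116, 0]) cube([4430, 179, 2770]);
translate([380, 4297, 0]) cube([4430, 179, 2770]);
translate([380, 295, 0]) cube([179, 4002, 2770]);
translate([4631, 295, 0]) cube([179, 4002, 2770]);


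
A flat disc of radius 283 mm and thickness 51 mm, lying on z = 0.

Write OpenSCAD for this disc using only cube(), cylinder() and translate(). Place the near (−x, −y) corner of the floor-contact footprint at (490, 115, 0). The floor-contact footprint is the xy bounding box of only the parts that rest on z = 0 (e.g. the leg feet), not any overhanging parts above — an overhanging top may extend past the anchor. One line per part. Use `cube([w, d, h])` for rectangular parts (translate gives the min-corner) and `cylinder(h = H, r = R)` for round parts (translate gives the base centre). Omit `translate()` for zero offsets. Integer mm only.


translate([773, 398, 0]) cylinder(h = 51, r = 283);


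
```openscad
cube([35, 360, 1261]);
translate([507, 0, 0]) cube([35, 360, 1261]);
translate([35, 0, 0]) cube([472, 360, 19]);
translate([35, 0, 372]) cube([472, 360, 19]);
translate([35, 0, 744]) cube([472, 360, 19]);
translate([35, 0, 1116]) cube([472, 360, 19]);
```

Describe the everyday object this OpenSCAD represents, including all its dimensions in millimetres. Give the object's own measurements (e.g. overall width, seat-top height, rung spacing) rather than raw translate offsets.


An open bookshelf. Two side panels, each 35 mm thick, 360 mm deep and 1261 mm tall, stand 542 mm apart (outside-to-outside). Between them sit 4 shelves, each 19 mm thick and 360 mm deep, spanning the full gap between the sides. The bottom shelf rests on the floor (its underside at z = 0) and the clear gap between one shelf's top and the next shelf's underside is 353 mm.


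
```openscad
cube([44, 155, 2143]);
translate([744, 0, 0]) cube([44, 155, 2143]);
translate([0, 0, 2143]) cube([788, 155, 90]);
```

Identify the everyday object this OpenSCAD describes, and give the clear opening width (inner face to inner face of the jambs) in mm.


A door frame. The clear opening width is 700 mm.

Two 2143 mm tall posts with a header on top — a door frame. The left jamb is 44 mm wide at x = 0; the right jamb starts at x = 744. The clear opening is 744 − 44 = 700 mm.


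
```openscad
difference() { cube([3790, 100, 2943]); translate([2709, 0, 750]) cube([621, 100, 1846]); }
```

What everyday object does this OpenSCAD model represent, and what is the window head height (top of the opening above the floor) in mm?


A wall with a window opening. The window head height is 2596 mm.

A wall with a rectangular opening subtracted — a window. Sill at z = 750, opening 1846 mm tall, so the head is at 750 + 1846 = 2596 mm.


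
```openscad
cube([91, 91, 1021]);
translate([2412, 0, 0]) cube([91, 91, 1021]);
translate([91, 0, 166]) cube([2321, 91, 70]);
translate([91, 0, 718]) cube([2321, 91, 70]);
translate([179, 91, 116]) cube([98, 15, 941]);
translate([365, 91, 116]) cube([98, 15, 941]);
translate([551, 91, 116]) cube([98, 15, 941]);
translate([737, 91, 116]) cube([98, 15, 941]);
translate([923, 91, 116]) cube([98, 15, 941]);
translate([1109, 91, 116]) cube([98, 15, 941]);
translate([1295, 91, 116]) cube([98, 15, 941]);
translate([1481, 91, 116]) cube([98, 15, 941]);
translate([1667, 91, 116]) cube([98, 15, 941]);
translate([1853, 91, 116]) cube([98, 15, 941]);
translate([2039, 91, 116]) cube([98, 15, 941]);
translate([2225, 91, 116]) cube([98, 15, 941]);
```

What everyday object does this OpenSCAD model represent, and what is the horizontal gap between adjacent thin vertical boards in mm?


A fence section. The picket gap is 88 mm.

Two posts, two rails, 12 pickets — a fence section. Span 2321 mm holds 12 pickets of 98 mm with 13 equal gaps: ⌊(2321 − 12·98) / 13⌋ = 88 mm.


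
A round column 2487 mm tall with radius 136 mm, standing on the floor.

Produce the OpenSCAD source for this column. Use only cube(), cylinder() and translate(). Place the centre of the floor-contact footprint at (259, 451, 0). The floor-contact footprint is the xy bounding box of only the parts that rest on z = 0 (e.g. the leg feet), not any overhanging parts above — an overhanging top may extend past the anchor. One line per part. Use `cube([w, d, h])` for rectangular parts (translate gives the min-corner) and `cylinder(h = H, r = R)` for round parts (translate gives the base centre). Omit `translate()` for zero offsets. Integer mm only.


translate([259, 451, 0]) cylinder(h = 2487, r = 136);


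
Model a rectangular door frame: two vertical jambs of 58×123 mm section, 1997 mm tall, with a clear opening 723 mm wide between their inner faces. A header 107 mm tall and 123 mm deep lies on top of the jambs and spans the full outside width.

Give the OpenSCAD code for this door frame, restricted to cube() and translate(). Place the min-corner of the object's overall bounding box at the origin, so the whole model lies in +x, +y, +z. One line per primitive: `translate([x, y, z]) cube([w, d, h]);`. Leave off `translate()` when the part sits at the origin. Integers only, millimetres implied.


cube([58, 123, 1997]);
translate([781, 0, 0]) cube([58, 123, 1997]);
translate([0, 0, 1997]) cube([839, 123, 107]);


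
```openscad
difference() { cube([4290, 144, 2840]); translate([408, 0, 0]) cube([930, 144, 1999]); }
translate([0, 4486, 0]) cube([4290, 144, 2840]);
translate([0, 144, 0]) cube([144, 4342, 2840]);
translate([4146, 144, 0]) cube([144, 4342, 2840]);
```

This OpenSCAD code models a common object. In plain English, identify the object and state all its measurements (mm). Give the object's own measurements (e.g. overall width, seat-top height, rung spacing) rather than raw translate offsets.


A single room: four walls, each 2840 mm tall and 144 mm thick, enclosing an outside footprint 4290×4630 mm (x × y), no floor or roof. The front and back walls (−y and +y sides) run the full x-width; the side walls fit between their inner faces. A door opening 930 mm wide and 1999 mm tall is cut through the front wall from the floor up, its −x edge 408 mm from the wall's −x end.


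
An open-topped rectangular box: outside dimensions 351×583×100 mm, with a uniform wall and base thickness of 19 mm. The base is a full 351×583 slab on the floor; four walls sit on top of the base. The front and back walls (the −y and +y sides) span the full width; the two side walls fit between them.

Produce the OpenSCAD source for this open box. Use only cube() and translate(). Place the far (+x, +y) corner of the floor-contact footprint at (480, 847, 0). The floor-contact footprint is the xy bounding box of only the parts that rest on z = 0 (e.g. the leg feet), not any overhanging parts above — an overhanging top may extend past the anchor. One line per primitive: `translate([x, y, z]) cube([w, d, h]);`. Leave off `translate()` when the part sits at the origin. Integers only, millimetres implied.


translate([129, 264, 0]) cube([351, 583, 19]);
translate([129, 264, 19]) cube([351, 19, 81]);
translate([129, 828, 19]) cube([351, 19, 81]);
translate([129, 283, 19]) cube([19, 545, 81]);
translate([461, 283, 19]) cube([19, 545, 81]);


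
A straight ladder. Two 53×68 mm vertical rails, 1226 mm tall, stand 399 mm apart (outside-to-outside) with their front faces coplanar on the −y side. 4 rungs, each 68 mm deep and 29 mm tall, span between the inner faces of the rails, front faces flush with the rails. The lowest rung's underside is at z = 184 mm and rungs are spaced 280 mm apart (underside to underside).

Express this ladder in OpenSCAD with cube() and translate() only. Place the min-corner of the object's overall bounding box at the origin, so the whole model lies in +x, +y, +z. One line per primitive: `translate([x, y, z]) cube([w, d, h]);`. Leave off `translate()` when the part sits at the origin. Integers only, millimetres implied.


// rung span = 399 - 2*53 = 293
// rung[k] z = 184 + k*280
cube([53, 68, 1226]);
translate([346, 0, 0]) cube([53, 68, 1226]);
translate([53, 0, 184]) cube([293, 68, 29]);
translate([53, 0, 464]) cube([293, 68, 29]);
translate([53, 0, 744]) cube([293, 68, 29]);
translate([53, 0, 1024]) cube([293, 68, 29]);


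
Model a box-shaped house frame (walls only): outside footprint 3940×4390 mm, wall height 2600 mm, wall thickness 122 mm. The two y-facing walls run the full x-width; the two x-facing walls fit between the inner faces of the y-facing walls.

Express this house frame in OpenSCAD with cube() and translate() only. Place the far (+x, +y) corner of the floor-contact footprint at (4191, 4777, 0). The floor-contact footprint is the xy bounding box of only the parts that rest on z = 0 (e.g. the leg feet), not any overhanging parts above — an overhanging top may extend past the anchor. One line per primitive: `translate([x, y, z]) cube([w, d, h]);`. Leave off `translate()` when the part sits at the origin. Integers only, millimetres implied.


translate([251, 387, 0]) cube([3940, 122, 2600]);
translate([251, 4655, 0]) cube([3940, 122, 2600]);
translate([251, 509, 0]) cube([122, 4146, 2600]);
translate([4069, 509, 0]) cube([122, 4146, 2600]);


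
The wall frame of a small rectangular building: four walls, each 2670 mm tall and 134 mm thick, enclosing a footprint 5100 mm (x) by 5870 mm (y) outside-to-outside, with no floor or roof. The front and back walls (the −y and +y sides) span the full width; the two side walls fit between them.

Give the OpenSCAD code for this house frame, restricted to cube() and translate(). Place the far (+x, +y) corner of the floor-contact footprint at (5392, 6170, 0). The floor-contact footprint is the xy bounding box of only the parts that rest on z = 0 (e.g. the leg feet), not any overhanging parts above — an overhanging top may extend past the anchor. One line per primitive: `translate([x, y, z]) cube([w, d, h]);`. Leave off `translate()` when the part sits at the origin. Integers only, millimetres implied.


translate([292, 300, 0]) cube([5100, 134, 2670]);
translate([292, 6036, 0]) cube([5100, 134, 2670]);
translate([292, 434, 0]) cube([134, 5602, 2670]);
translate([5258, 434, 0]) cube([134, 5602, 2670]);


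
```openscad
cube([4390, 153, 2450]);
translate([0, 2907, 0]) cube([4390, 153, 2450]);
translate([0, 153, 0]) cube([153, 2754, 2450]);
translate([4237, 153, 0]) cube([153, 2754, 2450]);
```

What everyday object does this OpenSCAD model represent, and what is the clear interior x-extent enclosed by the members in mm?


A house (or room) frame. The interior width is 4084 mm.

Four 2450 mm walls enclosing a rectangle with no floor or roof — a room or house frame. Outside width is 4390 mm and wall thickness is 153 mm, so the interior width is 4390 − 2 × 153 = 4084 mm.


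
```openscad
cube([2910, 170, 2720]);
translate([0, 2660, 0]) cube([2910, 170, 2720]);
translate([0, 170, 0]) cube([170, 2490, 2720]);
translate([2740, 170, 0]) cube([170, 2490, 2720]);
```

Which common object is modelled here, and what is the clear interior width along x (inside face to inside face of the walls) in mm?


A house (or room) frame. The interior width is 2570 mm.

Four 2720 mm walls enclosing a rectangle with no floor or roof — a room or house frame. Outside width is 2910 mm and wall thickness is 170 mm, so the interior width is 2910 − 2 × 170 = 2570 mm.


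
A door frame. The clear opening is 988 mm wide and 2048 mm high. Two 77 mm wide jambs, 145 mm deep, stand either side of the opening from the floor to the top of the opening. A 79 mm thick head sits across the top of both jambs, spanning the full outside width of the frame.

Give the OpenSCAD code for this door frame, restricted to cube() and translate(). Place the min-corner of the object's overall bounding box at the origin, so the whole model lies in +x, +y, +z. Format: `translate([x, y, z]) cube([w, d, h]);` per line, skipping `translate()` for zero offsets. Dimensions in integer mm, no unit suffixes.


cube([77, 145, 2048]);
translate([1065, 0, 0]) cube([77, 145, 2048]);
translate([0, 0, 2048]) cube([1142, 145, 79]);


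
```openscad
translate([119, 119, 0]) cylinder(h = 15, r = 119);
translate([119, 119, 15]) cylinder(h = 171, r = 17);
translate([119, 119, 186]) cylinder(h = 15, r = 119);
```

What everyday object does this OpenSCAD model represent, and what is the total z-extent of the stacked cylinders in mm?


A spool. The overall height is 201 mm.

Three coaxial cylinders, large–small–large — a spool. Two 15 mm flanges and a 171 mm core give 15 + 171 + 15 = 201 mm.


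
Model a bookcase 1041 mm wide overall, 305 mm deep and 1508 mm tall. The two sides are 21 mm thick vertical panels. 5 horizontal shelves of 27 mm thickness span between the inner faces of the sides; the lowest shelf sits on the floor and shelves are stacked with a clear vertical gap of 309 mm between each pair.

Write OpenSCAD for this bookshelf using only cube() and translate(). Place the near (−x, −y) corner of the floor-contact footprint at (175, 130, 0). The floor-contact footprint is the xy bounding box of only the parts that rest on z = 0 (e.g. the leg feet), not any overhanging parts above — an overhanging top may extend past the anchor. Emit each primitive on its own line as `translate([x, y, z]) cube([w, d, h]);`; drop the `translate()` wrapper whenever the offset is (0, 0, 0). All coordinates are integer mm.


translate([175, 130, 0]) cube([21, 305, 1508]);
translate([1195, 130, 0]) cube([21, 305, 1508]);
translate([196, 130, 0]) cube([999, 305, 27]);
translate([196, 130, 336]) cube([999, 305, 27]);
translate([196, 130, 672]) cube([999, 305, 27]);
translate([196, 130, 1008]) cube([999, 305, 27]);
translate([196, 130, 1344]) cube([999, 305, 27]);


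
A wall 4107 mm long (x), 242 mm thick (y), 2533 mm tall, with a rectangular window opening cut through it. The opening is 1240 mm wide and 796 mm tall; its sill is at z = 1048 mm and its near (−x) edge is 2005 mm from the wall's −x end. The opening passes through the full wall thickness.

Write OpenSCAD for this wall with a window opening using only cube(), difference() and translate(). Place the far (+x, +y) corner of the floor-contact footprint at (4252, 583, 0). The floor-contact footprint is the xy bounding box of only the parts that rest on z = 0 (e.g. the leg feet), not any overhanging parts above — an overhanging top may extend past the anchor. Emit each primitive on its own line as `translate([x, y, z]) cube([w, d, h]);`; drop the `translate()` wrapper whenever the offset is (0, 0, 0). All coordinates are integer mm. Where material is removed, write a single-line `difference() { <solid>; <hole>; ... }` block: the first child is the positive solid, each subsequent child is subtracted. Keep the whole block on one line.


difference() { translate([145, 341, 0]) cube([4107, 242, 2533]); translate([2150, 341, 1048]) cube([1240, 242, 796]); }


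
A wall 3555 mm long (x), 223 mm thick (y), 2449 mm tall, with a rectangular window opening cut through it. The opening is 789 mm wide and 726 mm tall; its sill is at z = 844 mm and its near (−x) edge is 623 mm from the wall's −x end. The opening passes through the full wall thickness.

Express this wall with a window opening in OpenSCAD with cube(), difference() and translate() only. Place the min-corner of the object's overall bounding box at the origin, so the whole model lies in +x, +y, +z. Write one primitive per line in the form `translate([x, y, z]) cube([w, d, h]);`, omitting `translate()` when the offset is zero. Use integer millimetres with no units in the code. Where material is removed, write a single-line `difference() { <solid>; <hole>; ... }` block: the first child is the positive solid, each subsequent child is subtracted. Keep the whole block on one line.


difference() { cube([3555, 223, 2449]); translate([623, 0, 844]) cube([789, 223, 726]); }


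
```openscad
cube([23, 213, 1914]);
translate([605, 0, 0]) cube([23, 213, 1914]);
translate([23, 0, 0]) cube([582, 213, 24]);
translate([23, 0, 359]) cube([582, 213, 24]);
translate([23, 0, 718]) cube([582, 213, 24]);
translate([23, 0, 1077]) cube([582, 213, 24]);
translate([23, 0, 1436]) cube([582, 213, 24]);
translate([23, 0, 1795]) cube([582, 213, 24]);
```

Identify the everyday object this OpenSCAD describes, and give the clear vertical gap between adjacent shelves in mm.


A bookshelf. The clear shelf gap is 335 mm.

Two tall side panels with 6 horizontal boards between them — a bookshelf. The first two shelf undersides are at z = 0 and z = 359; with shelf thickness 24, the clear gap is 359 − 0 − 24 = 335 mm.


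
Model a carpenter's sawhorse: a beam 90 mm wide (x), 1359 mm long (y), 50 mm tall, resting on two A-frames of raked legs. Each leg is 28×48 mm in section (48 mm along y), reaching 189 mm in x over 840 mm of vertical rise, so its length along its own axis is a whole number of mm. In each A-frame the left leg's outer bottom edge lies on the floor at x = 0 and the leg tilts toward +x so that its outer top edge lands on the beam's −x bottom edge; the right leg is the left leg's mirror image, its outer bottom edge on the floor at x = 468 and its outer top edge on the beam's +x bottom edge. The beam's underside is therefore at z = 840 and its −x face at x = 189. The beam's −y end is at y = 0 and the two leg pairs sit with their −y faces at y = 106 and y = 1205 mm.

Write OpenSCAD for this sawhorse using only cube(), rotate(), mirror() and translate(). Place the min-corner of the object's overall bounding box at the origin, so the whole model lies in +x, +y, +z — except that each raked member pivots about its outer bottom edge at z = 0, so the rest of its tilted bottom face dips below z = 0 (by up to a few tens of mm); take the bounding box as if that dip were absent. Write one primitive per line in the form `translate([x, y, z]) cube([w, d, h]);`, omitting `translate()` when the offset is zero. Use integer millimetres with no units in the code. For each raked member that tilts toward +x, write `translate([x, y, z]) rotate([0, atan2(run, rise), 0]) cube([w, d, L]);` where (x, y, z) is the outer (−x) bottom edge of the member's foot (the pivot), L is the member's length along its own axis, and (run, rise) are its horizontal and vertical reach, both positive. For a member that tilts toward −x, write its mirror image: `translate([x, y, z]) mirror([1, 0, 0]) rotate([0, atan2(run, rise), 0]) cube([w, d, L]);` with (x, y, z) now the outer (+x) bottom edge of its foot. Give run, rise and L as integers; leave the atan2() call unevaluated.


translate([189, 0, 840]) cube([90, 1359, 50]);
translate([0, 106, 0]) rotate([0, atan2(189, 840), 0]) cube([28, 48, 861]);
translate([468, 106, 0]) mirror([1, 0, 0]) rotate([0, atan2(189, 840), 0]) cube([28, 48, 861]);
translate([0, 1205, 0]) rotate([0, atan2(189, 840), 0]) cube([28, 48, 861]);
translate([468, 1205, 0]) mirror([1, 0, 0]) rotate([0, atan2(189, 840), 0]) cube([28, 48, 861]);


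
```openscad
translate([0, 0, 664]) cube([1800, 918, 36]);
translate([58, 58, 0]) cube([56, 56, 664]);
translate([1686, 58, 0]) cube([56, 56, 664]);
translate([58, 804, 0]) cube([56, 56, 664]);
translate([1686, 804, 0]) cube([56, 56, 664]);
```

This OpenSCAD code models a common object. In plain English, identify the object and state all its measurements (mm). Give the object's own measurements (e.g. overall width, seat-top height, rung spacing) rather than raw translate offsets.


A rectangular dining table. The top is 1800×918×36 mm with its upper surface at z = 700 mm. It stands on four 56×56 mm square legs, each inset 58 mm from the nearest pair of top edges, running from the floor to the underside of the top.


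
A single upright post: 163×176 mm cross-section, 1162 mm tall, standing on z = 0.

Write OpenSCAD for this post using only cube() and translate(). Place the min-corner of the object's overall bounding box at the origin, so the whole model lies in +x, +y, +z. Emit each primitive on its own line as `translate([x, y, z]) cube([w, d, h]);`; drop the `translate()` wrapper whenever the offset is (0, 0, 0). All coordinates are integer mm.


cube([163, 176, 1162]);


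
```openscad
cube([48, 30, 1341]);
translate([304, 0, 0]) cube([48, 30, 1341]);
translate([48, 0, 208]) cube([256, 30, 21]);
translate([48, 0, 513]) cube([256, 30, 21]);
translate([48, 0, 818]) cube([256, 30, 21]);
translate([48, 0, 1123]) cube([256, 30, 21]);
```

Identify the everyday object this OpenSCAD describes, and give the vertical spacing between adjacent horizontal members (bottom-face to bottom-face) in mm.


A ladder. The rung spacing is 305 mm.

Two tall 48×30 posts with 4 short bars between them — a ladder. Adjacent rungs sit at z = 208 and z = 513, so the spacing is 513 − 208 = 305 mm.


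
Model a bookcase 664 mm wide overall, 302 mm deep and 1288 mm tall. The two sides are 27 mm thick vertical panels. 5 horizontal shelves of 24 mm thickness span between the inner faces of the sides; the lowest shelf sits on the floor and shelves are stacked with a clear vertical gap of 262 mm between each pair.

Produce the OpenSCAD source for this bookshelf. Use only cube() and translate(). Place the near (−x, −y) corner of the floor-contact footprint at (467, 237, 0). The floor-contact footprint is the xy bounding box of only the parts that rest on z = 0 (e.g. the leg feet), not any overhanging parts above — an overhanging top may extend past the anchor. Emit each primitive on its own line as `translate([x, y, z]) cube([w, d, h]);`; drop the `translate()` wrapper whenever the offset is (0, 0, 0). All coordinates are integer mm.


translate([467, 237, 0]) cube([27, 302, 1288]);
translate([1104, 237, 0]) cube([27, 302, 1288]);
translate([494, 237, 0]) cube([610, 302, 24]);
translate([494, 237, 286]) cube([610, 302, 24]);
translate([494, 237, 572]) cube([610, 302, 24]);
translate([494, 237, 858]) cube([610, 302, 24]);
translate([494, 237, 1144]) cube([610, 302, 24]);
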